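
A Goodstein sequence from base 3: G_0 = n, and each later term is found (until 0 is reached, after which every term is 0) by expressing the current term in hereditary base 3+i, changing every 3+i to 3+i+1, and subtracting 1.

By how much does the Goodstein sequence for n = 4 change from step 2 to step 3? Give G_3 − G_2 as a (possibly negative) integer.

-1

base 3: 4 = 3 + 1; at 4: 4 + 1 = 5; next = 4
base 4: 4 = 4; at 5: 5 = 5; next = 4
base 5: 4 = 4; at 6: 4 = 4; next = 3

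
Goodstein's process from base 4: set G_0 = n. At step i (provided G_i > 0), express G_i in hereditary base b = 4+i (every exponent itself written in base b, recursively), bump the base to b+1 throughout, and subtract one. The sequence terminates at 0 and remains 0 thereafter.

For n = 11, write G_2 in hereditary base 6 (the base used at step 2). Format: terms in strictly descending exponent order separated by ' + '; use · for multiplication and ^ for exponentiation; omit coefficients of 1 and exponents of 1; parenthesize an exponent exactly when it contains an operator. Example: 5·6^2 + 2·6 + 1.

11 —HB4→ 2·4 + 3 —bump→ 2·5 + 3 = 13 —(−1)→ 12
12 —HB5→ 2·5 + 2 —bump→ 2·6 + 2 = 14 —(−1)→ 13
13 —HB6→ 2·6 + 1 —bump→ 2·7 + 1 = 15 —(−1)→ 14

2·6 + 1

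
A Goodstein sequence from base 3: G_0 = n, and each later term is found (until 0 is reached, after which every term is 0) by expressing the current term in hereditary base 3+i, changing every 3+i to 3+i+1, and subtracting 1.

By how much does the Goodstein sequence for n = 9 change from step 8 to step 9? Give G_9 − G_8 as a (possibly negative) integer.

1

step 0: 9 = 3^2; sub 4 for 3: 4^2; = 16; G_1 = 16−1 = 15
step 1: 15 = 3·4 + 3; sub 5 for 4: 3·5 + 3; = 18; G_2 = 18−1 = 17
step 2: 17 = 3·5 + 2; sub 6 for 5: 3·6 + 2; = 20; G_3 = 20−1 = 19
step 3: 19 = 3·6 + 1; sub 7 for 6: 3·7 + 1; = 22; G_4 = 22−1 = 21
step 4: 21 = 3·7; sub 8 for 7: 3·8; = 24; G_5 = 24−1 = 23
step 5: 23 = 2·8 + 7; sub 9 for 8: 2·9 + 7; = 25; G_6 = 25−1 = 24
step 6: 24 = 2·9 + 6; sub 10 for 9: 2·10 + 6; = 26; G_7 = 26−1 = 25
step 7: 25 = 2·10 + 5; sub 11 for 10: 2·11 + 5; = 27; G_8 = 27−1 = 26
step 8: 26 = 2·11 + 4; sub 12 for 11: 2·12 + 4; = 28; G_9 = 28−1 = 27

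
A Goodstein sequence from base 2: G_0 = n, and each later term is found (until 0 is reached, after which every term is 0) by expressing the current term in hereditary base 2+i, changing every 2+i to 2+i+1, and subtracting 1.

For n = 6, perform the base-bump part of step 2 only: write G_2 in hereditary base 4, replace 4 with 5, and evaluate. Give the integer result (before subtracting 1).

base 2: 6 = 2^2 + 2; at 3: 3^3 + 3 = 30; next = 29
base 3: 29 = 3^3 + 2; at 4: 4^4 + 2 = 258; next = 257
base 4: 257 = 4^4 + 1; at 5: 5^5 + 1 = 3126; next = 3125

3126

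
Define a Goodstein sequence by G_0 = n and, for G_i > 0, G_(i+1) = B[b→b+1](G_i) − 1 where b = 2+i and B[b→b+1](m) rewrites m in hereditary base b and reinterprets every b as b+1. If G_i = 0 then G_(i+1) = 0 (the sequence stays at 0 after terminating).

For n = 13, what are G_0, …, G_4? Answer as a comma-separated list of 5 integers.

13, 108, 1279, 16092, 280711

G_0=13  [base 2] 2^(2 + 1) + 2^2 + 1  →[2↦3]→  3^(3 + 1) + 3^3 + 1 = 109  −1 ⇒ G_1=108
G_1=108  [base 3] 3^(3 + 1) + 3^3  →[3↦4]→  4^(4 + 1) + 4^4 = 1280  −1 ⇒ G_2=1279
G_2=1279  [base 4] 4^(4 + 1) + 3·4^3 + 3·4^2 + 3·4 + 3  →[4↦5]→  5^(5 + 1) + 3·5^3 + 3·5^2 + 3·5 + 3 = 16093  −1 ⇒ G_3=16092
G_3=16092  [base 5] 5^(5 + 1) + 3·5^3 + 3·5^2 + 3·5 + 2  →[5↦6]→  6^(6 + 1) + 3·6^3 + 3·6^2 + 3·6 + 2 = 280712  −1 ⇒ G_4=280711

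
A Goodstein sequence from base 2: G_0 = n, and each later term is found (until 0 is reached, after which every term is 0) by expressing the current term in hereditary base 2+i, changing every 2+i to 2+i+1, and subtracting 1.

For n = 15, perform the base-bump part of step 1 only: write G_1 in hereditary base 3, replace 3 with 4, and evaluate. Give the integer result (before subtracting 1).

1284

G_0 = 15. HB_2(15) = 2^(2 + 1) + 2^2 + 2 + 1. Bump = 112. G_1 = 111.
G_1 = 111. HB_3(111) = 3^(3 + 1) + 3^3 + 3. Bump = 1284. G_2 = 1283.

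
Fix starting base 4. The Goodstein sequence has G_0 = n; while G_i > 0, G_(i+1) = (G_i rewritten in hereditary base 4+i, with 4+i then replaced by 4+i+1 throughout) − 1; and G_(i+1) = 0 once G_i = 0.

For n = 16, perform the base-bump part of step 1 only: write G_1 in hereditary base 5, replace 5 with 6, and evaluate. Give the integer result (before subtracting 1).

G_0 = 16. HB_4(16) = 4^2. Bump = 25. G_1 = 24.
G_1 = 24. HB_5(24) = 4·5 + 4. Bump = 28. G_2 = 27.

28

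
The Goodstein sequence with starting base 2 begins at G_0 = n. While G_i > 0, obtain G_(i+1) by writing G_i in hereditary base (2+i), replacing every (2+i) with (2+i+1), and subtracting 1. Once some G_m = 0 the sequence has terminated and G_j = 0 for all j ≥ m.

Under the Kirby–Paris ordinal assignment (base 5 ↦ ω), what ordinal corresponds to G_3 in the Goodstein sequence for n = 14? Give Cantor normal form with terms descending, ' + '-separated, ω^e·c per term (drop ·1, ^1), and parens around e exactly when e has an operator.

step 0: 14 = 2^(2 + 1) + 2^2 + 2; sub 3 for 2: 3^(3 + 1) + 3^3 + 3; = 111; G_1 = 111−1 = 110
step 1: 110 = 3^(3 + 1) + 3^3 + 2; sub 4 for 3: 4^(4 + 1) + 4^4 + 2; = 1282; G_2 = 1282−1 = 1281
step 2: 1281 = 4^(4 + 1) + 4^4 + 1; sub 5 for 4: 5^(5 + 1) + 5^5 + 1; = 18751; G_3 = 18751−1 = 18750

ω^(ω + 1) + ω^ω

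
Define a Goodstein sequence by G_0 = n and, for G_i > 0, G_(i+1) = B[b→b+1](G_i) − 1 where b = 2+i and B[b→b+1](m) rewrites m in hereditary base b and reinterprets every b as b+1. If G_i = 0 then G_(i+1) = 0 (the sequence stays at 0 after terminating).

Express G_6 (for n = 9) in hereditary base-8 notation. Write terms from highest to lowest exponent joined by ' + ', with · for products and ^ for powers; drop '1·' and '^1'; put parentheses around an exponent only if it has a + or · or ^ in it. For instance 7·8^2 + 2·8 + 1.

3·8^8 + 3·8^3 + 3·8^2 + 2·8 + 7

G_0 = 9. HB_2(9) = 2^(2 + 1) + 1. Bump = 82. G_1 = 81.
G_1 = 81. HB_3(81) = 3^(3 + 1). Bump = 1024. G_2 = 1023.
G_2 = 1023. HB_4(1023) = 3·4^4 + 3·4^3 + 3·4^2 + 3·4 + 3. Bump = 9843. G_3 = 9842.
G_3 = 9842. HB_5(9842) = 3·5^5 + 3·5^3 + 3·5^2 + 3·5 + 2. Bump = 140744. G_4 = 140743.
G_4 = 140743. HB_6(140743) = 3·6^6 + 3·6^3 + 3·6^2 + 3·6 + 1. Bump = 2471827. G_5 = 2471826.
G_5 = 2471826. HB_7(2471826) = 3·7^7 + 3·7^3 + 3·7^2 + 3·7. Bump = 50333400. G_6 = 50333399.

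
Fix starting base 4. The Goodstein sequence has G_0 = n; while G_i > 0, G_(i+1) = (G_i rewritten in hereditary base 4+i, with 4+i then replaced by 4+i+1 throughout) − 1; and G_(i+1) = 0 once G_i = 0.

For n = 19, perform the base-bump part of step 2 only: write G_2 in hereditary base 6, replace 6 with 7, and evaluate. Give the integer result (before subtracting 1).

19 —HB4→ 4^2 + 3 —bump→ 5^2 + 3 = 28 —(−1)→ 27
27 —HB5→ 5^2 + 2 —bump→ 6^2 + 2 = 38 —(−1)→ 37

50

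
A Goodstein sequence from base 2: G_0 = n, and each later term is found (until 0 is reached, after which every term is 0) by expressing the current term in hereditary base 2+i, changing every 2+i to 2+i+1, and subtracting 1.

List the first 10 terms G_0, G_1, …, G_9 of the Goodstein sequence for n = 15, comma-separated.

15, 111, 1283, 18752, 326593, 6588344, 150994943, 3524450280, 100077777775, 3138578427934

15 —HB2→ 2^(2 + 1) + 2^2 + 2 + 1 —bump→ 3^(3 + 1) + 3^3 + 3 + 1 = 112 —(−1)→ 111
111 —HB3→ 3^(3 + 1) + 3^3 + 3 —bump→ 4^(4 + 1) + 4^4 + 4 = 1284 —(−1)→ 1283
1283 —HB4→ 4^(4 + 1) + 4^4 + 3 —bump→ 5^(5 + 1) + 5^5 + 3 = 18753 —(−1)→ 18752
18752 —HB5→ 5^(5 + 1) + 5^5 + 2 —bump→ 6^(6 + 1) + 6^6 + 2 = 326594 —(−1)→ 326593
326593 —HB6→ 6^(6 + 1) + 6^6 + 1 —bump→ 7^(7 + 1) + 7^7 + 1 = 6588345 —(−1)→ 6588344
6588344 —HB7→ 7^(7 + 1) + 7^7 —bump→ 8^(8 + 1) + 8^8 = 150994944 —(−1)→ 150994943
150994943 —HB8→ 8^(8 + 1) + 7·8^7 + 7·8^6 + 7·8^5 + 7·8^4 + 7·8^3 + 7·8^2 + 7·8 + 7 —bump→ 9^(9 + 1) + 7·9^7 + 7·9^6 + 7·9^5 + 7·9^4 + 7·9^3 + 7·9^2 + 7·9 + 7 = 3524450281 —(−1)→ 3524450280
3524450280 —HB9→ 9^(9 + 1) + 7·9^7 + 7·9^6 + 7·9^5 + 7·9^4 + 7·9^3 + 7·9^2 + 7·9 + 6 —bump→ 10^(10 + 1) + 7·10^7 + 7·10^6 + 7·10^5 + 7·10^4 + 7·10^3 + 7·10^2 + 7·10 + 6 = 100077777776 —(−1)→ 100077777775
100077777775 —HB10→ 10^(10 + 1) + 7·10^7 + 7·10^6 + 7·10^5 + 7·10^4 + 7·10^3 + 7·10^2 + 7·10 + 5 —bump→ 11^(11 + 1) + 7·11^7 + 7·11^6 + 7·11^5 + 7·11^4 + 7·11^3 + 7·11^2 + 7·11 + 5 = 3138578427935 —(−1)→ 3138578427934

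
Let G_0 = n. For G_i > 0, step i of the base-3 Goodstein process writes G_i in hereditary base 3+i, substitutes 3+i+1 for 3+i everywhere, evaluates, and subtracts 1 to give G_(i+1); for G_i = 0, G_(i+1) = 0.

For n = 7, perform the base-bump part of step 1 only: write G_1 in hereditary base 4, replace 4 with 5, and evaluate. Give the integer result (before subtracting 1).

i=0: 7 = 2·3 + 1 (b=3); 3→4: 2·4 + 1 = 9; 9−1 = 8
i=1: 8 = 2·4 (b=4); 4→5: 2·5 = 10; 10−1 = 9

10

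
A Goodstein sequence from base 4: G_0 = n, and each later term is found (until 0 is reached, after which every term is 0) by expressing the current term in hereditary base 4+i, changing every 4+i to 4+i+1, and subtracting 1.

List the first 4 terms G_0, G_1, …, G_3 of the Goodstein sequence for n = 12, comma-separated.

12, 14, 15, 16

[0] 12 ≡ 3·4 (base 4). Lift 5: 15. −1: 14.
[1] 14 ≡ 2·5 + 4 (base 5). Lift 6: 16. −1: 15.
[2] 15 ≡ 2·6 + 3 (base 6). Lift 7: 17. −1: 16.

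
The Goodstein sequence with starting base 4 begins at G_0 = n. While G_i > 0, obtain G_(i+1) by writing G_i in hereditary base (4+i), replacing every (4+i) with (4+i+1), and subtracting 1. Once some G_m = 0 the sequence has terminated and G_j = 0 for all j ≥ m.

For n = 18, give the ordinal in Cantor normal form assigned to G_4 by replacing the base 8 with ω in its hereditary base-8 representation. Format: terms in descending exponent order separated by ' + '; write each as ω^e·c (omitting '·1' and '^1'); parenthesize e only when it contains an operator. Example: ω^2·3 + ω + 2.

ω·6 + 5

(0) 18|_4 = 4^2 + 2 ↦ 5^2 + 2|_5 = 27 ⇒ 26
(1) 26|_5 = 5^2 + 1 ↦ 6^2 + 1|_6 = 37 ⇒ 36
(2) 36|_6 = 6^2 ↦ 7^2|_7 = 49 ⇒ 48
(3) 48|_7 = 6·7 + 6 ↦ 6·8 + 6|_8 = 54 ⇒ 53
(4) 53|_8 = 6·8 + 5 ↦ 6·9 + 5|_9 = 59 ⇒ 58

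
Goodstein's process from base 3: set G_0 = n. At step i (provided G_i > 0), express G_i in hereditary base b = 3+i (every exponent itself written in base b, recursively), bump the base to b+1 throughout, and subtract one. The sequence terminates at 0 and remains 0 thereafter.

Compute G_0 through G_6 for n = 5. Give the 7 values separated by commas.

5, 5, 5, 5, 4, 3, 2

i=0: 5 = 3 + 2 (b=3); 3→4: 4 + 2 = 6; 6−1 = 5
i=1: 5 = 4 + 1 (b=4); 4→5: 5 + 1 = 6; 6−1 = 5
i=2: 5 = 5 (b=5); 5→6: 6 = 6; 6−1 = 5
i=3: 5 = 5 (b=6); 6→7: 5 = 5; 5−1 = 4
i=4: 4 = 4 (b=7); 7→8: 4 = 4; 4−1 = 3
i=5: 3 = 3 (b=8); 8→9: 3 = 3; 3−1 = 2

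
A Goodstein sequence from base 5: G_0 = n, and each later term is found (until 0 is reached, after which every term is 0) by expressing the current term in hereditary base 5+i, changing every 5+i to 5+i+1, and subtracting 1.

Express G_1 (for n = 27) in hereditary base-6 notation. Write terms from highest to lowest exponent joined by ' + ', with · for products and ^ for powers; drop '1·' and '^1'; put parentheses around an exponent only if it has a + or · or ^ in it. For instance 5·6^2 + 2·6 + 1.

6^2 + 1

G_0=27  [base 5] 5^2 + 2  →[5↦6]→  6^2 + 2 = 38  −1 ⇒ G_1=37
G_1=37  [base 6] 6^2 + 1  →[6↦7]→  7^2 + 1 = 50  −1 ⇒ G_2=49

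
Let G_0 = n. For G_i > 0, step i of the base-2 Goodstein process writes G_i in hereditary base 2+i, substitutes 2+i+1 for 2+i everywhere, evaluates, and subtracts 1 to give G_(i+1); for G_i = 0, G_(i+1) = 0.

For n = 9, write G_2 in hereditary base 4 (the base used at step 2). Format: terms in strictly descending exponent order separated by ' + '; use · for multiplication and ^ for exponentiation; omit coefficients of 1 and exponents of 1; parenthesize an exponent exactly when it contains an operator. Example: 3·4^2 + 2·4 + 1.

(0) 9|_2 = 2^(2 + 1) + 1 ↦ 3^(3 + 1) + 1|_3 = 82 ⇒ 81
(1) 81|_3 = 3^(3 + 1) ↦ 4^(4 + 1)|_4 = 1024 ⇒ 1023
(2) 1023|_4 = 3·4^4 + 3·4^3 + 3·4^2 + 3·4 + 3 ↦ 3·5^5 + 3·5^3 + 3·5^2 + 3·5 + 3|_5 = 9843 ⇒ 9842

3·4^4 + 3·4^3 + 3·4^2 + 3·4 + 3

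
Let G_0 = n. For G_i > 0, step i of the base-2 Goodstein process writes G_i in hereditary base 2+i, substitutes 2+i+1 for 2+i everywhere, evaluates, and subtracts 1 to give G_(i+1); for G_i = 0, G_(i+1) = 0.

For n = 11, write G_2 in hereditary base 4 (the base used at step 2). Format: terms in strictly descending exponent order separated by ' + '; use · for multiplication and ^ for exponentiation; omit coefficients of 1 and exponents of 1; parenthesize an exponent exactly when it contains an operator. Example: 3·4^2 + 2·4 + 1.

base 2: 11 = 2^(2 + 1) + 2 + 1; at 3: 3^(3 + 1) + 3 + 1 = 85; next = 84
base 3: 84 = 3^(3 + 1) + 3; at 4: 4^(4 + 1) + 4 = 1028; next = 1027
base 4: 1027 = 4^(4 + 1) + 3; at 5: 5^(5 + 1) + 3 = 15628; next = 15627

4^(4 + 1) + 3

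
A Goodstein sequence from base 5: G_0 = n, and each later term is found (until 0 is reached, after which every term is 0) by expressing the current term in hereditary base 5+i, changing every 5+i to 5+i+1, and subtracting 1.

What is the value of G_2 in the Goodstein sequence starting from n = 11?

13

step 0: 11 = 2·5 + 1; sub 6 for 5: 2·6 + 1; = 13; G_1 = 13−1 = 12
step 1: 12 = 2·6; sub 7 for 6: 2·7; = 14; G_2 = 14−1 = 13
step 2: 13 = 7 + 6; sub 8 for 7: 8 + 6; = 14; G_3 = 14−1 = 13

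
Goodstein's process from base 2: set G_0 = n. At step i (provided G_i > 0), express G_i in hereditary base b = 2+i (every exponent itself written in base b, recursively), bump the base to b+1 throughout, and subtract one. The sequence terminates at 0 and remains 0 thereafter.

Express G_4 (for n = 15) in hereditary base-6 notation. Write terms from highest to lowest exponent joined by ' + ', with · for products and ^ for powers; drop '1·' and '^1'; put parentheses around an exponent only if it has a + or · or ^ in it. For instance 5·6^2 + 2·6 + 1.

6^(6 + 1) + 6^6 + 1

G_0 = 15. HB_2(15) = 2^(2 + 1) + 2^2 + 2 + 1. Bump = 112. G_1 = 111.
G_1 = 111. HB_3(111) = 3^(3 + 1) + 3^3 + 3. Bump = 1284. G_2 = 1283.
G_2 = 1283. HB_4(1283) = 4^(4 + 1) + 4^4 + 3. Bump = 18753. G_3 = 18752.
G_3 = 18752. HB_5(18752) = 5^(5 + 1) + 5^5 + 2. Bump = 326594. G_4 = 326593.
G_4 = 326593. HB_6(326593) = 6^(6 + 1) + 6^6 + 1. Bump = 6588345. G_5 = 6588344.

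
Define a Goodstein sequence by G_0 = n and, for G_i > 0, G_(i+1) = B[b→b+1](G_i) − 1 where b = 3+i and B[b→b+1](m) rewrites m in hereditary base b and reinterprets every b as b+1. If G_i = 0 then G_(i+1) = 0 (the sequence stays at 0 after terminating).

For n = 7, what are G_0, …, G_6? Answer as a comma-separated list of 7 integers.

7, 8, 9, 9, 9, 9, 9

i=0: 7 = 2·3 + 1 (b=3); 3→4: 2·4 + 1 = 9; 9−1 = 8
i=1: 8 = 2·4 (b=4); 4→5: 2·5 = 10; 10−1 = 9
i=2: 9 = 5 + 4 (b=5); 5→6: 6 + 4 = 10; 10−1 = 9
i=3: 9 = 6 + 3 (b=6); 6→7: 7 + 3 = 10; 10−1 = 9
i=4: 9 = 7 + 2 (b=7); 7→8: 8 + 2 = 10; 10−1 = 9
i=5: 9 = 8 + 1 (b=8); 8→9: 9 + 1 = 10; 10−1 = 9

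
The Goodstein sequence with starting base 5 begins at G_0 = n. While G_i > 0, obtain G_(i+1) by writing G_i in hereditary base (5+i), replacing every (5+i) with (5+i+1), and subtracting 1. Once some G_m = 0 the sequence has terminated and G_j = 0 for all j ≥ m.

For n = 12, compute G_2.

base 5: 12 = 2·5 + 2; at 6: 2·6 + 2 = 14; next = 13
base 6: 13 = 2·6 + 1; at 7: 2·7 + 1 = 15; next = 14
base 7: 14 = 2·7; at 8: 2·8 = 16; next = 15

14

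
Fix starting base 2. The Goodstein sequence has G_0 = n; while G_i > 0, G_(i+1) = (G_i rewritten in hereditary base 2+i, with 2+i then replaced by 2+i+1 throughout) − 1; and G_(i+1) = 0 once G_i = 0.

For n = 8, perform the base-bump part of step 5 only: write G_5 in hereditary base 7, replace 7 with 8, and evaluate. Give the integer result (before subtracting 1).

33554572

G_0=8  [base 2] 2^(2 + 1)  →[2↦3]→  3^(3 + 1) = 81  −1 ⇒ G_1=80
G_1=80  [base 3] 2·3^3 + 2·3^2 + 2·3 + 2  →[3↦4]→  2·4^4 + 2·4^2 + 2·4 + 2 = 554  −1 ⇒ G_2=553
G_2=553  [base 4] 2·4^4 + 2·4^2 + 2·4 + 1  →[4↦5]→  2·5^5 + 2·5^2 + 2·5 + 1 = 6311  −1 ⇒ G_3=6310
G_3=6310  [base 5] 2·5^5 + 2·5^2 + 2·5  →[5↦6]→  2·6^6 + 2·6^2 + 2·6 = 93396  −1 ⇒ G_4=93395
G_4=93395  [base 6] 2·6^6 + 2·6^2 + 6 + 5  →[6↦7]→  2·7^7 + 2·7^2 + 7 + 5 = 1647196  −1 ⇒ G_5=1647195
G_5=1647195  [base 7] 2·7^7 + 2·7^2 + 7 + 4  →[7↦8]→  2·8^8 + 2·8^2 + 8 + 4 = 33554572  −1 ⇒ G_6=33554571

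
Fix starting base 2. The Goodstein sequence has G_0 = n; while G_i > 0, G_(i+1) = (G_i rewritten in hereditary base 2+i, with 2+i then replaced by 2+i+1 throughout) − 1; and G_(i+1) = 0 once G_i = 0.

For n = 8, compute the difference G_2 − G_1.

[0] 8 ≡ 2^(2 + 1) (base 2). Lift 3: 81. −1: 80.
[1] 80 ≡ 2·3^3 + 2·3^2 + 2·3 + 2 (base 3). Lift 4: 554. −1: 553.

473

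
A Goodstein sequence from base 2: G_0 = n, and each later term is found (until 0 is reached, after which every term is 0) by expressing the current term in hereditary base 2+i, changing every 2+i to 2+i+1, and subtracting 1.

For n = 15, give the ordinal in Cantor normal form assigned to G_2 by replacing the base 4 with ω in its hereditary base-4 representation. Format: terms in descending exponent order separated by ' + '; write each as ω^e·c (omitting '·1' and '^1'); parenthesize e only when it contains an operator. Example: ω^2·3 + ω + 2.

ω^(ω + 1) + ω^ω + 3

base 2: 15 = 2^(2 + 1) + 2^2 + 2 + 1; at 3: 3^(3 + 1) + 3^3 + 3 + 1 = 112; next = 111
base 3: 111 = 3^(3 + 1) + 3^3 + 3; at 4: 4^(4 + 1) + 4^4 + 4 = 1284; next = 1283
base 4: 1283 = 4^(4 + 1) + 4^4 + 3; at 5: 5^(5 + 1) + 5^5 + 3 = 18753; next = 18752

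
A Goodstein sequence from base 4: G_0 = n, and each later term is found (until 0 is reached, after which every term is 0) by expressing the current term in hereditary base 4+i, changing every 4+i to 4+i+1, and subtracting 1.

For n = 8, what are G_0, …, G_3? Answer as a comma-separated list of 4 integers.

[0] 8 ≡ 2·4 (base 4). Lift 5: 10. −1: 9.
[1] 9 ≡ 5 + 4 (base 5). Lift 6: 10. −1: 9.
[2] 9 ≡ 6 + 3 (base 6). Lift 7: 10. −1: 9.

8, 9, 9, 9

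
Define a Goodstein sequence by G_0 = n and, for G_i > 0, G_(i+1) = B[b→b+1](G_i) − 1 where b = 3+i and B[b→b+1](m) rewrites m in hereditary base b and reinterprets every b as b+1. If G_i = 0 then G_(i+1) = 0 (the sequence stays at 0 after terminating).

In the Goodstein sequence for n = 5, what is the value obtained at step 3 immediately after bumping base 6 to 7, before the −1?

5

5 —HB3→ 3 + 2 —bump→ 4 + 2 = 6 —(−1)→ 5
5 —HB4→ 4 + 1 —bump→ 5 + 1 = 6 —(−1)→ 5
5 —HB5→ 5 —bump→ 6 = 6 —(−1)→ 5
5 —HB6→ 5 —bump→ 5 = 5 —(−1)→ 4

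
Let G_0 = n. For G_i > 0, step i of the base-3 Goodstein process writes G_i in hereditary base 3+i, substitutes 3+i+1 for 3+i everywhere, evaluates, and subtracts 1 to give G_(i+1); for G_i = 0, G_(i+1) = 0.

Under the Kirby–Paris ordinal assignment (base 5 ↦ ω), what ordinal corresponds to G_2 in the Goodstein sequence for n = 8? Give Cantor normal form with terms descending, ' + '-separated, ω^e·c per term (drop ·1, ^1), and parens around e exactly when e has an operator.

G_0=8  [base 3] 2·3 + 2  →[3↦4]→  2·4 + 2 = 10  −1 ⇒ G_1=9
G_1=9  [base 4] 2·4 + 1  →[4↦5]→  2·5 + 1 = 11  −1 ⇒ G_2=10
G_2=10  [base 5] 2·5  →[5↦6]→  2·6 = 12  −1 ⇒ G_3=11

ω·2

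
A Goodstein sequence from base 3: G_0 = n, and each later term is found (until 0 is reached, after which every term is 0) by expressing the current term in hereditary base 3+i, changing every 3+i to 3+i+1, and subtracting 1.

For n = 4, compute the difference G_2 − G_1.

4 —HB3→ 3 + 1 —bump→ 4 + 1 = 5 —(−1)→ 4
4 —HB4→ 4 —bump→ 5 = 5 —(−1)→ 4

0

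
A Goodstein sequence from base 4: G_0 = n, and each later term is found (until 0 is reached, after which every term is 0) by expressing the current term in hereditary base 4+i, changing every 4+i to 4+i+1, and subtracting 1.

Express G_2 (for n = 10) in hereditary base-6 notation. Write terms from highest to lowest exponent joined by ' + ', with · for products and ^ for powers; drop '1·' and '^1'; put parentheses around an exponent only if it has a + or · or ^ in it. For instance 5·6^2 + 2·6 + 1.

step 0: 10 = 2·4 + 2; sub 5 for 4: 2·5 + 2; = 12; G_1 = 12−1 = 11
step 1: 11 = 2·5 + 1; sub 6 for 5: 2·6 + 1; = 13; G_2 = 13−1 = 12
step 2: 12 = 2·6; sub 7 for 6: 2·7; = 14; G_3 = 14−1 = 13

2·6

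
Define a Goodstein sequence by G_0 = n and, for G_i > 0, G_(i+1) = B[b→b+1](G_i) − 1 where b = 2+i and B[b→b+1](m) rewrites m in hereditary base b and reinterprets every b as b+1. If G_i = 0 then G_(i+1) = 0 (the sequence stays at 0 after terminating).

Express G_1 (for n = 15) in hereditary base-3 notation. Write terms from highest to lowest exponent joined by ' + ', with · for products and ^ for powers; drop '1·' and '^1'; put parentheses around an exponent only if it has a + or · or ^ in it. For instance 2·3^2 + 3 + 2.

G_0=15  [base 2] 2^(2 + 1) + 2^2 + 2 + 1  →[2↦3]→  3^(3 + 1) + 3^3 + 3 + 1 = 112  −1 ⇒ G_1=111
G_1=111  [base 3] 3^(3 + 1) + 3^3 + 3  →[3↦4]→  4^(4 + 1) + 4^4 + 4 = 1284  −1 ⇒ G_2=1283

3^(3 + 1) + 3^3 + 3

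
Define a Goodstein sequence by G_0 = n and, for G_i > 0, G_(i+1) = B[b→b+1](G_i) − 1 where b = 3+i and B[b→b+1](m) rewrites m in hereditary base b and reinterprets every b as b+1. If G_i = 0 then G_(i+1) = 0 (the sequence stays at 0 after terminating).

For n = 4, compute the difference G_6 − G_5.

-1

G_0=4  [base 3] 3 + 1  →[3↦4]→  4 + 1 = 5  −1 ⇒ G_1=4
G_1=4  [base 4] 4  →[4↦5]→  5 = 5  −1 ⇒ G_2=4
G_2=4  [base 5] 4  →[5↦6]→  4 = 4  −1 ⇒ G_3=3
G_3=3  [base 6] 3  →[6↦7]→  3 = 3  −1 ⇒ G_4=2
G_4=2  [base 7] 2  →[7↦8]→  2 = 2  −1 ⇒ G_5=1
G_5=1  [base 8] 1  →[8↦9]→  1 = 1  −1 ⇒ G_6=0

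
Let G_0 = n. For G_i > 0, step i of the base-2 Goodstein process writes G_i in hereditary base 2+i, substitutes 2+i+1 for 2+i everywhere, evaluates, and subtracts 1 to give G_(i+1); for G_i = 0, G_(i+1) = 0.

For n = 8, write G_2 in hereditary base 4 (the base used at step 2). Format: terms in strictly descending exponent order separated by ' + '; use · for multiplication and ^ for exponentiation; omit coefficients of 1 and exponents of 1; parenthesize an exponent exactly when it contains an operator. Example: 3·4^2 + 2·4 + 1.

G_0=8  [base 2] 2^(2 + 1)  →[2↦3]→  3^(3 + 1) = 81  −1 ⇒ G_1=80
G_1=80  [base 3] 2·3^3 + 2·3^2 + 2·3 + 2  →[3↦4]→  2·4^4 + 2·4^2 + 2·4 + 2 = 554  −1 ⇒ G_2=553
G_2=553  [base 4] 2·4^4 + 2·4^2 + 2·4 + 1  →[4↦5]→  2·5^5 + 2·5^2 + 2·5 + 1 = 6311  −1 ⇒ G_3=6310

2·4^4 + 2·4^2 + 2·4 + 1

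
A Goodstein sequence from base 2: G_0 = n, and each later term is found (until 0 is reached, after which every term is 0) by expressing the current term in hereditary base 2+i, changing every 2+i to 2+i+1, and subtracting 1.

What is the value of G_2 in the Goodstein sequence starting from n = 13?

1279

G_0 = 13. HB_2(13) = 2^(2 + 1) + 2^2 + 1. Bump = 109. G_1 = 108.
G_1 = 108. HB_3(108) = 3^(3 + 1) + 3^3. Bump = 1280. G_2 = 1279.
G_2 = 1279. HB_4(1279) = 4^(4 + 1) + 3·4^3 + 3·4^2 + 3·4 + 3. Bump = 16093. G_3 = 16092.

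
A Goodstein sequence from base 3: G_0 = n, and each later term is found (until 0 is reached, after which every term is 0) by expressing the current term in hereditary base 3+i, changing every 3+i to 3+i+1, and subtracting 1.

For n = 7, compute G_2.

7 —HB3→ 2·3 + 1 —bump→ 2·4 + 1 = 9 —(−1)→ 8
8 —HB4→ 2·4 —bump→ 2·5 = 10 —(−1)→ 9
9 —HB5→ 5 + 4 —bump→ 6 + 4 = 10 —(−1)→ 9

9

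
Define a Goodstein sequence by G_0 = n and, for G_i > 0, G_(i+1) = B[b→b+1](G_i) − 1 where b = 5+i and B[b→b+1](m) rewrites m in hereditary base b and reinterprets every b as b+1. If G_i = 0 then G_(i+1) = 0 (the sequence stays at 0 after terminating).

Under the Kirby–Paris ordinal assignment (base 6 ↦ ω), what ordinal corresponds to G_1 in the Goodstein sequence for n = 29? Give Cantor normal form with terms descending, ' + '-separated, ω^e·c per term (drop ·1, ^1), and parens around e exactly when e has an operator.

ω^2 + 3

step 0: 29 = 5^2 + 4; sub 6 for 5: 6^2 + 4; = 40; G_1 = 40−1 = 39
step 1: 39 = 6^2 + 3; sub 7 for 6: 7^2 + 3; = 52; G_2 = 52−1 = 51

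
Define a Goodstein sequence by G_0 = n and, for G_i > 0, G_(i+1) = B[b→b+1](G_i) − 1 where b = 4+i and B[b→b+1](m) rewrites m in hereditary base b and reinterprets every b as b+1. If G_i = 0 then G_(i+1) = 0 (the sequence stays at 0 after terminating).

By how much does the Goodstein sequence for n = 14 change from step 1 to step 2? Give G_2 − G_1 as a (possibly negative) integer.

2

[0] 14 ≡ 3·4 + 2 (base 4). Lift 5: 17. −1: 16.
[1] 16 ≡ 3·5 + 1 (base 5). Lift 6: 19. −1: 18.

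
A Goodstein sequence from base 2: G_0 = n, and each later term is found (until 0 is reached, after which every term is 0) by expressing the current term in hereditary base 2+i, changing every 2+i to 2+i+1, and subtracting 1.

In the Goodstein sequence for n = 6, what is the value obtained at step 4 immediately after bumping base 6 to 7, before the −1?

98040

G_0=6  [base 2] 2^2 + 2  →[2↦3]→  3^3 + 3 = 30  −1 ⇒ G_1=29
G_1=29  [base 3] 3^3 + 2  →[3↦4]→  4^4 + 2 = 258  −1 ⇒ G_2=257
G_2=257  [base 4] 4^4 + 1  →[4↦5]→  5^5 + 1 = 3126  −1 ⇒ G_3=3125
G_3=3125  [base 5] 5^5  →[5↦6]→  6^6 = 46656  −1 ⇒ G_4=46655
G_4=46655  [base 6] 5·6^5 + 5·6^4 + 5·6^3 + 5·6^2 + 5·6 + 5  →[6↦7]→  5·7^5 + 5·7^4 + 5·7^3 + 5·7^2 + 5·7 + 5 = 98040  −1 ⇒ G_5=98039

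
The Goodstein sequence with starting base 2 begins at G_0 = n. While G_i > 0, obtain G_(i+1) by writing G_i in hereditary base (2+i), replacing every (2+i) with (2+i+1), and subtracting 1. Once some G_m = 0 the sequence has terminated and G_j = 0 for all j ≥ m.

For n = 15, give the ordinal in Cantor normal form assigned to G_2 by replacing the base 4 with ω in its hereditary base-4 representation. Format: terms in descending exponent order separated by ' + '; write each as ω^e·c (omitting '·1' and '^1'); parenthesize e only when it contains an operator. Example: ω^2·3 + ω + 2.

G_0 = 15. HB_2(15) = 2^(2 + 1) + 2^2 + 2 + 1. Bump = 112. G_1 = 111.
G_1 = 111. HB_3(111) = 3^(3 + 1) + 3^3 + 3. Bump = 1284. G_2 = 1283.
G_2 = 1283. HB_4(1283) = 4^(4 + 1) + 4^4 + 3. Bump = 18753. G_3 = 18752.

ω^(ω + 1) + ω^ω + 3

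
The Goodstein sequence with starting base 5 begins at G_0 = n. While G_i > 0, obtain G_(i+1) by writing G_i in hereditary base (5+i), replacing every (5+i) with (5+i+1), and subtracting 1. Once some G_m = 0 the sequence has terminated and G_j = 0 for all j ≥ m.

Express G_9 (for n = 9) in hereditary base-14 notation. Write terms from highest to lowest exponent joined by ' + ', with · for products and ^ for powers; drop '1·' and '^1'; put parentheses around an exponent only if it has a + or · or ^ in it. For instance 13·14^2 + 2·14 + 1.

9 —HB5→ 5 + 4 —bump→ 6 + 4 = 10 —(−1)→ 9
9 —HB6→ 6 + 3 —bump→ 7 + 3 = 10 —(−1)→ 9
9 —HB7→ 7 + 2 —bump→ 8 + 2 = 10 —(−1)→ 9
9 —HB8→ 8 + 1 —bump→ 9 + 1 = 10 —(−1)→ 9
9 —HB9→ 9 —bump→ 10 = 10 —(−1)→ 9
9 —HB10→ 9 —bump→ 9 = 9 —(−1)→ 8
8 —HB11→ 8 —bump→ 8 = 8 —(−1)→ 7
7 —HB12→ 7 —bump→ 7 = 7 —(−1)→ 6
6 —HB13→ 6 —bump→ 6 = 6 —(−1)→ 5

5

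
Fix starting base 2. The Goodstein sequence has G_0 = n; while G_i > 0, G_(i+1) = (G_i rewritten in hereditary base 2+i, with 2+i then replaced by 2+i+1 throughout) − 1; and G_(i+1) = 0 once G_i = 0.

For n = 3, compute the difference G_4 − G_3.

-1

step 0: 3 = 2 + 1; sub 3 for 2: 3 + 1; = 4; G_1 = 4−1 = 3
step 1: 3 = 3; sub 4 for 3: 4; = 4; G_2 = 4−1 = 3
step 2: 3 = 3; sub 5 for 4: 3; = 3; G_3 = 3−1 = 2
step 3: 2 = 2; sub 6 for 5: 2; = 2; G_4 = 2−1 = 1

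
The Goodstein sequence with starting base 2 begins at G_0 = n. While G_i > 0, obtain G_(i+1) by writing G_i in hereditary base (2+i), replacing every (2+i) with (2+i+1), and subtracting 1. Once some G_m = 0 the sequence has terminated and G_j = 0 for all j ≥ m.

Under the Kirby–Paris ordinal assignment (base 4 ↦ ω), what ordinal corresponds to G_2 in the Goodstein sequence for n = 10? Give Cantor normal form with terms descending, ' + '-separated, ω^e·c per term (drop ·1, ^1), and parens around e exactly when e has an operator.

base 2: 10 = 2^(2 + 1) + 2; at 3: 3^(3 + 1) + 3 = 84; next = 83
base 3: 83 = 3^(3 + 1) + 2; at 4: 4^(4 + 1) + 2 = 1026; next = 1025
base 4: 1025 = 4^(4 + 1) + 1; at 5: 5^(5 + 1) + 1 = 15626; next = 15625

ω^(ω + 1) + 1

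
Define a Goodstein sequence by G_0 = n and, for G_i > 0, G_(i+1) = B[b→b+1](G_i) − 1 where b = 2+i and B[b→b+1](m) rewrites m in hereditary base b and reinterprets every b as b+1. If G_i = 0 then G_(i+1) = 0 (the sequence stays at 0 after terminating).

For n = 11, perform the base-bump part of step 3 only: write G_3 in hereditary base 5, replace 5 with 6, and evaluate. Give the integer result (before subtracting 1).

base 2: 11 = 2^(2 + 1) + 2 + 1; at 3: 3^(3 + 1) + 3 + 1 = 85; next = 84
base 3: 84 = 3^(3 + 1) + 3; at 4: 4^(4 + 1) + 4 = 1028; next = 1027
base 4: 1027 = 4^(4 + 1) + 3; at 5: 5^(5 + 1) + 3 = 15628; next = 15627

279938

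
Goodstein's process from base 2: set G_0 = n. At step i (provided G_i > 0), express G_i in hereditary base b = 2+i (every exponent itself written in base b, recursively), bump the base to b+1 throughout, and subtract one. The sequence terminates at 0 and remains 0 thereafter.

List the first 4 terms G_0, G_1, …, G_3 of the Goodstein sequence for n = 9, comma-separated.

9, 81, 1023, 9842

base 2: 9 = 2^(2 + 1) + 1; at 3: 3^(3 + 1) + 1 = 82; next = 81
base 3: 81 = 3^(3 + 1); at 4: 4^(4 + 1) = 1024; next = 1023
base 4: 1023 = 3·4^4 + 3·4^3 + 3·4^2 + 3·4 + 3; at 5: 3·5^5 + 3·5^3 + 3·5^2 + 3·5 + 3 = 9843; next = 9842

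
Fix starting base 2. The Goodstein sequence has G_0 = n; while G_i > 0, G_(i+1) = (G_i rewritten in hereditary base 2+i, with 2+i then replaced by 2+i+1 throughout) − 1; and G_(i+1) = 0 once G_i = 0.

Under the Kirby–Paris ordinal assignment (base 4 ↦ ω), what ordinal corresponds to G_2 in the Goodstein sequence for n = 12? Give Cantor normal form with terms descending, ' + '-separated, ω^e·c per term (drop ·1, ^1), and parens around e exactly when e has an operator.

ω^(ω + 1) + ω^2·2 + ω·2 + 1

G_0 = 12. HB_2(12) = 2^(2 + 1) + 2^2. Bump = 108. G_1 = 107.
G_1 = 107. HB_3(107) = 3^(3 + 1) + 2·3^2 + 2·3 + 2. Bump = 1066. G_2 = 1065.
G_2 = 1065. HB_4(1065) = 4^(4 + 1) + 2·4^2 + 2·4 + 1. Bump = 15686. G_3 = 15685.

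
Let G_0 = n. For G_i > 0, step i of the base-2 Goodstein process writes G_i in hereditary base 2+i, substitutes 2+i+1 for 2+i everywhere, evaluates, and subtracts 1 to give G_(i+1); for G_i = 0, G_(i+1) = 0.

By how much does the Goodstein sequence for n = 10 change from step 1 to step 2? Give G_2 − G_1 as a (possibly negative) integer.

(0) 10|_2 = 2^(2 + 1) + 2 ↦ 3^(3 + 1) + 3|_3 = 84 ⇒ 83
(1) 83|_3 = 3^(3 + 1) + 2 ↦ 4^(4 + 1) + 2|_4 = 1026 ⇒ 1025

942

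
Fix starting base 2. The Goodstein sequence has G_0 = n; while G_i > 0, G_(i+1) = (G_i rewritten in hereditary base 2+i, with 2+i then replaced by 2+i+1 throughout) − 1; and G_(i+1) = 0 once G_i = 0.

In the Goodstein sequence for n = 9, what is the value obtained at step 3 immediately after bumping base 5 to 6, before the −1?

140744

[0] 9 ≡ 2^(2 + 1) + 1 (base 2). Lift 3: 82. −1: 81.
[1] 81 ≡ 3^(3 + 1) (base 3). Lift 4: 1024. −1: 1023.
[2] 1023 ≡ 3·4^4 + 3·4^3 + 3·4^2 + 3·4 + 3 (base 4). Lift 5: 9843. −1: 9842.
[3] 9842 ≡ 3·5^5 + 3·5^3 + 3·5^2 + 3·5 + 2 (base 5). Lift 6: 140744. −1: 140743.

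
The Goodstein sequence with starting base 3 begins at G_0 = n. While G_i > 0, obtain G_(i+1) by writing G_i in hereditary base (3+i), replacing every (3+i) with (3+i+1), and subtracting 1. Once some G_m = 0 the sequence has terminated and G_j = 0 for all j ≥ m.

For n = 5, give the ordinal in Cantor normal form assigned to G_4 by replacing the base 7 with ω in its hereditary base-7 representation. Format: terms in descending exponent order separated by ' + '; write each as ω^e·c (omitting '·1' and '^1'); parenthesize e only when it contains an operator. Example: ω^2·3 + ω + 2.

5 —HB3→ 3 + 2 —bump→ 4 + 2 = 6 —(−1)→ 5
5 —HB4→ 4 + 1 —bump→ 5 + 1 = 6 —(−1)→ 5
5 —HB5→ 5 —bump→ 6 = 6 —(−1)→ 5
5 —HB6→ 5 —bump→ 5 = 5 —(−1)→ 4

4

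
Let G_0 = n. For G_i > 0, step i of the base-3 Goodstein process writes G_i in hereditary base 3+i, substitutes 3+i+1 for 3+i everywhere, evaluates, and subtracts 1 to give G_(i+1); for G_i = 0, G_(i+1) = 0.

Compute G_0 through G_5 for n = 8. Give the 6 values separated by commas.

8, 9, 10, 11, 11, 11

[0] 8 ≡ 2·3 + 2 (base 3). Lift 4: 10. −1: 9.
[1] 9 ≡ 2·4 + 1 (base 4). Lift 5: 11. −1: 10.
[2] 10 ≡ 2·5 (base 5). Lift 6: 12. −1: 11.
[3] 11 ≡ 6 + 5 (base 6). Lift 7: 12. −1: 11.
[4] 11 ≡ 7 + 4 (base 7). Lift 8: 12. −1: 11.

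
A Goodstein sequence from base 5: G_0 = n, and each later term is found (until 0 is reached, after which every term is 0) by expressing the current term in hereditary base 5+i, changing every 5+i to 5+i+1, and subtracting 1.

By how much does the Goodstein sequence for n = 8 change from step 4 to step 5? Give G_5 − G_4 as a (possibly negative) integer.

-1

[0] 8 ≡ 5 + 3 (base 5). Lift 6: 9. −1: 8.
[1] 8 ≡ 6 + 2 (base 6). Lift 7: 9. −1: 8.
[2] 8 ≡ 7 + 1 (base 7). Lift 8: 9. −1: 8.
[3] 8 ≡ 8 (base 8). Lift 9: 9. −1: 8.
[4] 8 ≡ 8 (base 9). Lift 10: 8. −1: 7.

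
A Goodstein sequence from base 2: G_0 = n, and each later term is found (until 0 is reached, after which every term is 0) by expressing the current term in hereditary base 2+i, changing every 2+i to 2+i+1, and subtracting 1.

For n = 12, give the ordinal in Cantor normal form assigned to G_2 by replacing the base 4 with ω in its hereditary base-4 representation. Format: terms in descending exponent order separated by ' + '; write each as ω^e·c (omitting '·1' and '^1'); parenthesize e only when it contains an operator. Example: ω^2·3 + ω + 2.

G_0=12  [base 2] 2^(2 + 1) + 2^2  →[2↦3]→  3^(3 + 1) + 3^3 = 108  −1 ⇒ G_1=107
G_1=107  [base 3] 3^(3 + 1) + 2·3^2 + 2·3 + 2  →[3↦4]→  4^(4 + 1) + 2·4^2 + 2·4 + 2 = 1066  −1 ⇒ G_2=1065
G_2=1065  [base 4] 4^(4 + 1) + 2·4^2 + 2·4 + 1  →[4↦5]→  5^(5 + 1) + 2·5^2 + 2·5 + 1 = 15686  −1 ⇒ G_3=15685

ω^(ω + 1) + ω^2·2 + ω·2 + 1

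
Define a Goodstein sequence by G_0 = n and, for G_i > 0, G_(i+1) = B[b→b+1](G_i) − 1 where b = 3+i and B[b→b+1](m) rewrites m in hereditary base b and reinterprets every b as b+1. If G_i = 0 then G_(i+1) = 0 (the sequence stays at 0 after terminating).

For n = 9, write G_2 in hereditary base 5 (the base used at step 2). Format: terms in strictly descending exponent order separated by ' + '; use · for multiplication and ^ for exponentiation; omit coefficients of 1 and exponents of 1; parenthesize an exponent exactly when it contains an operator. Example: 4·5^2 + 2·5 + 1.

[0] 9 ≡ 3^2 (base 3). Lift 4: 16. −1: 15.
[1] 15 ≡ 3·4 + 3 (base 4). Lift 5: 18. −1: 17.

3·5 + 2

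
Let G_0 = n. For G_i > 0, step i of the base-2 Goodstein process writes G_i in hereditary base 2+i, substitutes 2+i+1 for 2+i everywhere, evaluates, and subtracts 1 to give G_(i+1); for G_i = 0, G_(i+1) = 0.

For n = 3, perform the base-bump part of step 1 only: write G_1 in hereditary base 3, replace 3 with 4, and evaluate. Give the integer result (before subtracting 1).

step 0: 3 = 2 + 1; sub 3 for 2: 3 + 1; = 4; G_1 = 4−1 = 3
step 1: 3 = 3; sub 4 for 3: 4; = 4; G_2 = 4−1 = 3

4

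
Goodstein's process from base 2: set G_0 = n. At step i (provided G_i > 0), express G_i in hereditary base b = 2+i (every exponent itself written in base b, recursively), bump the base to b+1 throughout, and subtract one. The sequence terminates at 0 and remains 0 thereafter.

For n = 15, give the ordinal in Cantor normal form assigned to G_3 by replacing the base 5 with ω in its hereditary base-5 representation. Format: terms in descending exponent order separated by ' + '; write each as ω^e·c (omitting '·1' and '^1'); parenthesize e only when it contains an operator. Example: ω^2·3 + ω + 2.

G_0=15  [base 2] 2^(2 + 1) + 2^2 + 2 + 1  →[2↦3]→  3^(3 + 1) + 3^3 + 3 + 1 = 112  −1 ⇒ G_1=111
G_1=111  [base 3] 3^(3 + 1) + 3^3 + 3  →[3↦4]→  4^(4 + 1) + 4^4 + 4 = 1284  −1 ⇒ G_2=1283
G_2=1283  [base 4] 4^(4 + 1) + 4^4 + 3  →[4↦5]→  5^(5 + 1) + 5^5 + 3 = 18753  −1 ⇒ G_3=18752
G_3=18752  [base 5] 5^(5 + 1) + 5^5 + 2  →[5↦6]→  6^(6 + 1) + 6^6 + 2 = 326594  −1 ⇒ G_4=326593

ω^(ω + 1) + ω^ω + 2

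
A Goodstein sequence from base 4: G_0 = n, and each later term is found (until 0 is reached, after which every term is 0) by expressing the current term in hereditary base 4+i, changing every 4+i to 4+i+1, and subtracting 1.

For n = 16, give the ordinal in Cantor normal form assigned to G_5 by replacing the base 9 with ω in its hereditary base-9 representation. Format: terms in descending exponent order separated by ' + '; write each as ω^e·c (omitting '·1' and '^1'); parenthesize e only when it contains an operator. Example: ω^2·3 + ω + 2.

(0) 16|_4 = 4^2 ↦ 5^2|_5 = 25 ⇒ 24
(1) 24|_5 = 4·5 + 4 ↦ 4·6 + 4|_6 = 28 ⇒ 27
(2) 27|_6 = 4·6 + 3 ↦ 4·7 + 3|_7 = 31 ⇒ 30
(3) 30|_7 = 4·7 + 2 ↦ 4·8 + 2|_8 = 34 ⇒ 33
(4) 33|_8 = 4·8 + 1 ↦ 4·9 + 1|_9 = 37 ⇒ 36

ω·4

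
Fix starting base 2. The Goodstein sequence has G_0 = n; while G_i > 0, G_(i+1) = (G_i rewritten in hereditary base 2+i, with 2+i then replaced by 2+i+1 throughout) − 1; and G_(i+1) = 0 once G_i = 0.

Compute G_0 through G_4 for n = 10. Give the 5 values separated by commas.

10 —HB2→ 2^(2 + 1) + 2 —bump→ 3^(3 + 1) + 3 = 84 —(−1)→ 83
83 —HB3→ 3^(3 + 1) + 2 —bump→ 4^(4 + 1) + 2 = 1026 —(−1)→ 1025
1025 —HB4→ 4^(4 + 1) + 1 —bump→ 5^(5 + 1) + 1 = 15626 —(−1)→ 15625
15625 —HB5→ 5^(5 + 1) —bump→ 6^(6 + 1) = 279936 —(−1)→ 279935

10, 83, 1025, 15625, 279935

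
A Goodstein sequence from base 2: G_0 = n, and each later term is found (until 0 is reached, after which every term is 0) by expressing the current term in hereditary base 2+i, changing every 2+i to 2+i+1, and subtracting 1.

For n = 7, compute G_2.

259

i=0: 7 = 2^2 + 2 + 1 (b=2); 2→3: 3^3 + 3 + 1 = 31; 31−1 = 30
i=1: 30 = 3^3 + 3 (b=3); 3→4: 4^4 + 4 = 260; 260−1 = 259
i=2: 259 = 4^4 + 3 (b=4); 4→5: 5^5 + 3 = 3128; 3128−1 = 3127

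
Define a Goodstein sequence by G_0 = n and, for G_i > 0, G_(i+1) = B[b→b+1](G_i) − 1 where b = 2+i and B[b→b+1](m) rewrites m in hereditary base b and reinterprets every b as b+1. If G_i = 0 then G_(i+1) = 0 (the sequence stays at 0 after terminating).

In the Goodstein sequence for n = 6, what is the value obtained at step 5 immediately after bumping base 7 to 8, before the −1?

187244

step 0: 6 = 2^2 + 2; sub 3 for 2: 3^3 + 3; = 30; G_1 = 30−1 = 29
step 1: 29 = 3^3 + 2; sub 4 for 3: 4^4 + 2; = 258; G_2 = 258−1 = 257
step 2: 257 = 4^4 + 1; sub 5 for 4: 5^5 + 1; = 3126; G_3 = 3126−1 = 3125
step 3: 3125 = 5^5; sub 6 for 5: 6^6; = 46656; G_4 = 46656−1 = 46655
step 4: 46655 = 5·6^5 + 5·6^4 + 5·6^3 + 5·6^2 + 5·6 + 5; sub 7 for 6: 5·7^5 + 5·7^4 + 5·7^3 + 5·7^2 + 5·7 + 5; = 98040; G_5 = 98040−1 = 98039
step 5: 98039 = 5·7^5 + 5·7^4 + 5·7^3 + 5·7^2 + 5·7 + 4; sub 8 for 7: 5·8^5 + 5·8^4 + 5·8^3 + 5·8^2 + 5·8 + 4; = 187244; G_6 = 187244−1 = 187243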